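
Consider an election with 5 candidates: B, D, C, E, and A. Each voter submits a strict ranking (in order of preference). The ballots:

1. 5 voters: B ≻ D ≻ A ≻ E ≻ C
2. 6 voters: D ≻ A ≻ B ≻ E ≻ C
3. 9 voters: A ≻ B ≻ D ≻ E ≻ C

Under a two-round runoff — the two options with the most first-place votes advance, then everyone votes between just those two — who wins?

D

Round 1 first-place votes: B 5, D 6, C 0, E 0, A 9.
A and D advance.
Runoff: A is preferred to D by 9 voters; D by 11.
D wins the runoff.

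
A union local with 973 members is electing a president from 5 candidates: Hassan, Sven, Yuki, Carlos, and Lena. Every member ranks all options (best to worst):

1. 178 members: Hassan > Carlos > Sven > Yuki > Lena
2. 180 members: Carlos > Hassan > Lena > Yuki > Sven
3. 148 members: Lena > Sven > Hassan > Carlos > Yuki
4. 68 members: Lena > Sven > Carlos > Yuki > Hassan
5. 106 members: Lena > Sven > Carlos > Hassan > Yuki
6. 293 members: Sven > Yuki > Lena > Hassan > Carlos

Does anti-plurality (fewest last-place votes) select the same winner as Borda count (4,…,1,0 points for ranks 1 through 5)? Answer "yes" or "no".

Anti-plurality — last-place votes: Hassan 68, Sven 180, Yuki 254, Carlos 293, Lena 178. Winner: Hassan.
Borda — scores: Hassan 1947, Sven 2494, Yuki 1305, Carlos 1750, Lena 2234. Winner: Sven.
The two methods disagree.

no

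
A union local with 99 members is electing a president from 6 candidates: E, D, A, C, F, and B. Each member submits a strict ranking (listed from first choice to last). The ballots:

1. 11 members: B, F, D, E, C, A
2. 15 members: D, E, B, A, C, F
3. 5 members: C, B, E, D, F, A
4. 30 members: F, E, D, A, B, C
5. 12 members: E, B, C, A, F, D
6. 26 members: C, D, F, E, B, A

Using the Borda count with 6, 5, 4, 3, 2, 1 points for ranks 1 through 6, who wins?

E: 11·3 + 15·5 + 5·4 + 30·5 + 12·6 + 26·3 = 428
D: 11·4 + 15·6 + 5·3 + 30·4 + 12·1 + 26·5 = 411
A: 11·1 + 15·3 + 5·1 + 30·3 + 12·3 + 26·1 = 213
C: 11·2 + 15·2 + 5·6 + 30·1 + 12·4 + 26·6 = 316
F: 11·5 + 15·1 + 5·2 + 30·6 + 12·2 + 26·4 = 388
B: 11·6 + 15·4 + 5·5 + 30·2 + 12·5 + 26·2 = 323
E has the highest Borda score (428).

E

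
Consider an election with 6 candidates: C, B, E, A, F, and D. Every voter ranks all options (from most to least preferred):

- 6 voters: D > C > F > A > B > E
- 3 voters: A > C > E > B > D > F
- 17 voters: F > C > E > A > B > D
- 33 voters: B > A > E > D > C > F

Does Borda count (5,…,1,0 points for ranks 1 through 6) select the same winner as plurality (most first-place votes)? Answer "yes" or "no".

Borda — scores: C 137, B 194, E 159, A 193, F 103, D 99. Winner: B.
Plurality — first-place votes: C 0, B 33, E 0, A 3, F 17, D 6. Winner: B.
The two methods agree.

yes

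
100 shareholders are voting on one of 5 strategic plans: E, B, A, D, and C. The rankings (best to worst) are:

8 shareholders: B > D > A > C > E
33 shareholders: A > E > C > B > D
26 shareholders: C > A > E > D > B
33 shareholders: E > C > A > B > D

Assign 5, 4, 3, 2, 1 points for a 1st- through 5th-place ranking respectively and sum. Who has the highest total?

E: 8·1 + 33·4 + 26·3 + 33·5 = 383
B: 8·5 + 33·2 + 26·1 + 33·2 = 198
A: 8·3 + 33·5 + 26·4 + 33·3 = 392
D: 8·4 + 33·1 + 26·2 + 33·1 = 150
C: 8·2 + 33·3 + 26·5 + 33·4 = 377
A has the highest Borda score (392).

A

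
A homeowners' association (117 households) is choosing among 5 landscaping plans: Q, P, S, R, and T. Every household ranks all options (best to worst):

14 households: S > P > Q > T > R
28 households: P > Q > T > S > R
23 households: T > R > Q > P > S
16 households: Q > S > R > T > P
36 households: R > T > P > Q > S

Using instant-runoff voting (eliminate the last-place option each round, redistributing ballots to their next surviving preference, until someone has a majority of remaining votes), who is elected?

Round 1: Q 16, P 28, S 14, R 36, T 23. Eliminate S.
Round 2: Q 16, P 42, R 36, T 23. Eliminate Q.
Round 3: P 42, R 52, T 23. Eliminate T.
Round 4: P 42, R 75. R has a majority.

R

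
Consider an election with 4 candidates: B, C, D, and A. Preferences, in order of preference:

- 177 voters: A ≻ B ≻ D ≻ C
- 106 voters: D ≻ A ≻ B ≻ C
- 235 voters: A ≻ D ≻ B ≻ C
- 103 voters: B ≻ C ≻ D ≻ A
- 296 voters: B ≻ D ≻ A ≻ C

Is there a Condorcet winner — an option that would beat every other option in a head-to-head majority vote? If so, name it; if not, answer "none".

none

Checking pairwise contests:
A beats B 518–399.
B beats C 917–0.
B beats D 576–341.
D beats A 505–412.
Every option loses at least one head-to-head, so there is no Condorcet winner.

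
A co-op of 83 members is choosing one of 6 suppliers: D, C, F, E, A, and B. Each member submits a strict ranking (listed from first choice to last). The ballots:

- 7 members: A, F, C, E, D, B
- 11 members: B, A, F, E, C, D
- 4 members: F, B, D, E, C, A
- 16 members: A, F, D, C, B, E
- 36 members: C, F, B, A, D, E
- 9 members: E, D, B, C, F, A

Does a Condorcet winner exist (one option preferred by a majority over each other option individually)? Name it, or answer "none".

C vs D: 54–29 for C.
C vs F: 45–38 for C.
C vs E: 59–24 for C.
C vs A: 49–34 for C.
C vs B: 59–24 for C.
C beats every other option head-to-head.

C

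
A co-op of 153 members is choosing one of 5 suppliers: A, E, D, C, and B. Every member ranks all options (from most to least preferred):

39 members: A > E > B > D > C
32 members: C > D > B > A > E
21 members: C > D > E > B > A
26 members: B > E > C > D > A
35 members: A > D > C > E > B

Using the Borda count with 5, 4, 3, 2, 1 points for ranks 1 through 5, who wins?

A: 39·5 + 32·2 + 21·1 + 26·1 + 35·5 = 481
E: 39·4 + 32·1 + 21·3 + 26·4 + 35·2 = 425
D: 39·2 + 32·4 + 21·4 + 26·2 + 35·4 = 482
C: 39·1 + 32·5 + 21·5 + 26·3 + 35·3 = 487
B: 39·3 + 32·3 + 21·2 + 26·5 + 35·1 = 420
C has the highest Borda score (487).

C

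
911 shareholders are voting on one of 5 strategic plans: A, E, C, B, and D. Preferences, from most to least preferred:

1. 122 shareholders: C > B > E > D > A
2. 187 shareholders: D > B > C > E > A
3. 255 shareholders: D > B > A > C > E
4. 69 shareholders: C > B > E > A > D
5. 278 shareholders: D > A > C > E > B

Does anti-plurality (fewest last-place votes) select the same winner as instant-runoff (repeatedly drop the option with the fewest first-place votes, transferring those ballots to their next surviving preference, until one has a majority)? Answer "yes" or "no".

Anti-plurality — last-place votes: A 309, E 255, C 0, B 278, D 69. Winner: C.
Instant-runoff — R1 A 0, E 0, C 191, B 0, D 720 (D winner). Winner: D.
The two methods disagree.

no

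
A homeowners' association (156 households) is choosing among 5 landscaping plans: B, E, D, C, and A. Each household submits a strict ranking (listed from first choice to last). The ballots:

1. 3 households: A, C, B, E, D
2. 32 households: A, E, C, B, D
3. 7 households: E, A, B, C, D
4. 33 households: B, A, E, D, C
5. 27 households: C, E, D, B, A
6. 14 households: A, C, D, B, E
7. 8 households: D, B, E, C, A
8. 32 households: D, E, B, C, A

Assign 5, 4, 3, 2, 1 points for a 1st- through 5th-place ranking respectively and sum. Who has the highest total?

E

B: 3·3 + 32·2 + 7·3 + 33·5 + 27·2 + 14·2 + 8·4 + 32·3 = 469
E: 3·2 + 32·4 + 7·5 + 33·3 + 27·4 + 14·1 + 8·3 + 32·4 = 542
D: 3·1 + 32·1 + 7·1 + 33·2 + 27·3 + 14·3 + 8·5 + 32·5 = 431
C: 3·4 + 32·3 + 7·2 + 33·1 + 27·5 + 14·4 + 8·2 + 32·2 = 426
A: 3·5 + 32·5 + 7·4 + 33·4 + 27·1 + 14·5 + 8·1 + 32·1 = 472
E has the highest Borda score (542).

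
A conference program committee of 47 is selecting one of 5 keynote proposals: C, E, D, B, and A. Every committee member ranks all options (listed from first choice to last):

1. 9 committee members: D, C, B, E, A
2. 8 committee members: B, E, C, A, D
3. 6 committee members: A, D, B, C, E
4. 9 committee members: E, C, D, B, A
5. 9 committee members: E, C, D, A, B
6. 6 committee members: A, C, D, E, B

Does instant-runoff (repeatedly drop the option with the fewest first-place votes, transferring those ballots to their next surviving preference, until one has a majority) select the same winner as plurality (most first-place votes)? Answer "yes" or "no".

Instant-runoff — R1 C 0, E 18, D 9, B 8, A 12 (C out); R2 E 18, D 9, B 8, A 12 (B out); R3 E 26, D 9, A 12 (E winner). Winner: E.
Plurality — first-place votes: C 0, E 18, D 9, B 8, A 12. Winner: E.
The two methods agree.

yes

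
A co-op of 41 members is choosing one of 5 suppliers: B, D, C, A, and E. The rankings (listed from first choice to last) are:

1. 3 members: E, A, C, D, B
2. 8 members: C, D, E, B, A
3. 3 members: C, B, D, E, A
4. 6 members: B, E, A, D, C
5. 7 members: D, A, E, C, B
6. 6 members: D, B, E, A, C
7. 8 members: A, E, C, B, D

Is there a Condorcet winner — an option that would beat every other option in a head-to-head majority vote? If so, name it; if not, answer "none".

Checking pairwise contests:
D beats B 24–17.
C beats D 22–19.
A beats C 30–11.
B beats A 23–18.
D beats E 24–17.
Every option loses at least one head-to-head, so there is no Condorcet winner.

none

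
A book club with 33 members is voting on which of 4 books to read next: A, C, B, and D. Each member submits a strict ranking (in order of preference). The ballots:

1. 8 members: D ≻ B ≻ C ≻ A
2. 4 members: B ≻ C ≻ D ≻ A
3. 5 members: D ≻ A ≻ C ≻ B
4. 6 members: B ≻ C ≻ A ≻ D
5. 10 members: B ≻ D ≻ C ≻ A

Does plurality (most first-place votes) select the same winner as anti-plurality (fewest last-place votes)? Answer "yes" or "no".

Plurality — first-place votes: A 0, C 0, B 20, D 13. Winner: B.
Anti-plurality — last-place votes: A 22, C 0, B 5, D 6. Winner: C.
The two methods disagree.

no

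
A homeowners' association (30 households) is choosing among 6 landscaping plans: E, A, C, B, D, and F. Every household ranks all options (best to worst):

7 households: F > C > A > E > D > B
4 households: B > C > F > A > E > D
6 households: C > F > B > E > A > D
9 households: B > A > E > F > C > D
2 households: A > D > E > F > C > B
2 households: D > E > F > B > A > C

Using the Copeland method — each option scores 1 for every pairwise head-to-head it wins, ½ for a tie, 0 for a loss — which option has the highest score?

E: beats D; loses to A, C, B, and F → score 1.
A: beats E and D; loses to C, B, and F → score 2.
C: beats E, A, and D; ties B; loses to F → score 3.5.
B: beats E, A, and D; ties C; loses to F → score 3.5.
D: loses to E, A, C, B, and F → score 0.
F: beats E, A, C, B, and D → score 5.
F has the best pairwise record.

F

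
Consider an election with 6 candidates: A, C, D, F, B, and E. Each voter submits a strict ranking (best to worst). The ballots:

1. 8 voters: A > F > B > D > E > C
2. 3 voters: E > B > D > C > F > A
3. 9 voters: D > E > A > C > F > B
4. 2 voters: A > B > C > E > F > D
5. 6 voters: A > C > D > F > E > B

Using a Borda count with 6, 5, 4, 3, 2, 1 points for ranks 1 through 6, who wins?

A: 8·6 + 3·1 + 9·4 + 2·6 + 6·6 = 135
C: 8·1 + 3·3 + 9·3 + 2·4 + 6·5 = 82
D: 8·3 + 3·4 + 9·6 + 2·1 + 6·4 = 116
F: 8·5 + 3·2 + 9·2 + 2·2 + 6·3 = 86
B: 8·4 + 3·5 + 9·1 + 2·5 + 6·1 = 72
E: 8·2 + 3·6 + 9·5 + 2·3 + 6·2 = 97
A has the highest Borda score (135).

A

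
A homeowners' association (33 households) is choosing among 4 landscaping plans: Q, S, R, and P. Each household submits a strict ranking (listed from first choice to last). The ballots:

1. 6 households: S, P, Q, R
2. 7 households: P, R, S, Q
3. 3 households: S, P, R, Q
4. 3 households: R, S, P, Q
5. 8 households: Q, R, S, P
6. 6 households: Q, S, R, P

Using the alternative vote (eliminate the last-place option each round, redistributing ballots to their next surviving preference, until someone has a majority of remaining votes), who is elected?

Round 1: Q 14, S 9, R 3, P 7. Eliminate R.
Round 2: Q 14, S 12, P 7. Eliminate P.
Round 3: Q 14, S 19. S has a majority.

S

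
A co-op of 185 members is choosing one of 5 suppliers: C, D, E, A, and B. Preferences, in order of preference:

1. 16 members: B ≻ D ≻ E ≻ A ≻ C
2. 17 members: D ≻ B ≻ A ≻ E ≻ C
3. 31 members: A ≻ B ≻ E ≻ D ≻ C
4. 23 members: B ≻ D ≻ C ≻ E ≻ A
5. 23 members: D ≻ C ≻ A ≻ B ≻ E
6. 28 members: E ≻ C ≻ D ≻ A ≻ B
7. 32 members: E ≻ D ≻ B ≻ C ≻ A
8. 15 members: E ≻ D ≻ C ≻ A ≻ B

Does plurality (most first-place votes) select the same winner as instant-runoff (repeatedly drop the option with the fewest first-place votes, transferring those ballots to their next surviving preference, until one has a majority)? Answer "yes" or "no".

Plurality — first-place votes: C 0, D 40, E 75, A 31, B 39. Winner: E.
Instant-runoff — R1 C 0, D 40, E 75, A 31, B 39 (C out); R2 D 40, E 75, A 31, B 39 (A out); R3 D 40, E 75, B 70 (D out); R4 E 75, B 110 (B winner). Winner: B.
The two methods disagree.

no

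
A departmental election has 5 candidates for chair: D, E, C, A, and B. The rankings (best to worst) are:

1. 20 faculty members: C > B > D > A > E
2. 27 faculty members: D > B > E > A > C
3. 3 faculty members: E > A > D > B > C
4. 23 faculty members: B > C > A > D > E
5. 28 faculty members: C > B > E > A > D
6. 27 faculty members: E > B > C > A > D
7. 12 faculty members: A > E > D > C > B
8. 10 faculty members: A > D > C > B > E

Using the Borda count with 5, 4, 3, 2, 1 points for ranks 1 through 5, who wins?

D: 20·3 + 27·5 + 3·3 + 23·2 + 28·1 + 27·1 + 12·3 + 10·4 = 381
E: 20·1 + 27·3 + 3·5 + 23·1 + 28·3 + 27·5 + 12·4 + 10·1 = 416
C: 20·5 + 27·1 + 3·1 + 23·4 + 28·5 + 27·3 + 12·2 + 10·3 = 497
A: 20·2 + 27·2 + 3·4 + 23·3 + 28·2 + 27·2 + 12·5 + 10·5 = 395
B: 20·4 + 27·4 + 3·2 + 23·5 + 28·4 + 27·4 + 12·1 + 10·2 = 561
B has the highest Borda score (561).

B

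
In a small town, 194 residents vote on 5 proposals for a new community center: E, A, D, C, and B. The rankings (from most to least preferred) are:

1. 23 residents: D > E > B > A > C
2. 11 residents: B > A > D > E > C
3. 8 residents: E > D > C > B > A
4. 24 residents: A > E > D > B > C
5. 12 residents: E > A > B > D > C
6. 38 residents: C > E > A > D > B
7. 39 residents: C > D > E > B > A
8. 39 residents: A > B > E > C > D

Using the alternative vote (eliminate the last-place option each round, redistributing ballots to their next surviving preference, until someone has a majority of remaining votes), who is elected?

Round 1: E 20, A 63, D 23, C 77, B 11. Eliminate B.
Round 2: E 20, A 74, D 23, C 77. Eliminate E.
Round 3: A 86, D 31, C 77. Eliminate D.
Round 4: A 109, C 85. A has a majority.

A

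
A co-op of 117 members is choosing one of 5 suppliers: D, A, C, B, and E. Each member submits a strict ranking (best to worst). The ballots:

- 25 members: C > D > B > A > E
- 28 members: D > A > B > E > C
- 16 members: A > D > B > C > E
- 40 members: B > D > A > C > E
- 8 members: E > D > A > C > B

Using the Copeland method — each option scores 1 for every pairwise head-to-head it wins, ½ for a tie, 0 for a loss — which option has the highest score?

D

D: beats A, C, B, and E → score 4.
A: beats C and E; loses to D and B → score 2.
C: beats E; loses to D, A, and B → score 1.
B: beats A, C, and E; loses to D → score 3.
E: loses to D, A, C, and B → score 0.
D has the best pairwise record.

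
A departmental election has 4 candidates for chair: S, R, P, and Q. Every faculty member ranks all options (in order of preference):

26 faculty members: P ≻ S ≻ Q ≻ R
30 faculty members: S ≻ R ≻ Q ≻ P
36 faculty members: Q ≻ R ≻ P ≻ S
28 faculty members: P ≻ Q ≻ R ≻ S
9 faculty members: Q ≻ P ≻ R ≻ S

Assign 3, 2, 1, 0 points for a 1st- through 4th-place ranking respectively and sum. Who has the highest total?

Q

S: 26·2 + 30·3 + 36·0 + 28·0 + 9·0 = 142
R: 26·0 + 30·2 + 36·2 + 28·1 + 9·1 = 169
P: 26·3 + 30·0 + 36·1 + 28·3 + 9·2 = 216
Q: 26·1 + 30·1 + 36·3 + 28·2 + 9·3 = 247
Q has the highest Borda score (247).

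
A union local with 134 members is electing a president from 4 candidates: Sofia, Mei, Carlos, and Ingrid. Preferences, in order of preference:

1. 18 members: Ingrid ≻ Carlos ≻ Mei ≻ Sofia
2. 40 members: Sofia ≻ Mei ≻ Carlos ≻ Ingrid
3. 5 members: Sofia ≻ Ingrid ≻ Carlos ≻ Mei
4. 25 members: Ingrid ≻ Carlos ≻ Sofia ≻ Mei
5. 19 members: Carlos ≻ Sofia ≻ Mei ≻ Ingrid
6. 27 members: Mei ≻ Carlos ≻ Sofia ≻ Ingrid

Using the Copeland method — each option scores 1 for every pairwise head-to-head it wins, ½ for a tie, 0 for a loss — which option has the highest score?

Sofia: beats Mei and Ingrid; loses to Carlos → score 2.
Mei: beats Ingrid; ties Carlos; loses to Sofia → score 1.5.
Carlos: beats Sofia and Ingrid; ties Mei → score 2.5.
Ingrid: loses to Sofia, Mei, and Carlos → score 0.
Carlos has the best pairwise record.

Carlos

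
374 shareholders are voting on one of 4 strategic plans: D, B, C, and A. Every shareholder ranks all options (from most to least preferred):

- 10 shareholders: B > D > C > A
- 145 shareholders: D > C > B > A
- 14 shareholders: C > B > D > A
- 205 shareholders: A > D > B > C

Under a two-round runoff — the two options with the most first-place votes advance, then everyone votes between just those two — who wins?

Round 1 first-place votes: D 145, B 10, C 14, A 205.
A and D advance.
Runoff: A is preferred to D by 205 voters; D by 169.
A wins the runoff.

A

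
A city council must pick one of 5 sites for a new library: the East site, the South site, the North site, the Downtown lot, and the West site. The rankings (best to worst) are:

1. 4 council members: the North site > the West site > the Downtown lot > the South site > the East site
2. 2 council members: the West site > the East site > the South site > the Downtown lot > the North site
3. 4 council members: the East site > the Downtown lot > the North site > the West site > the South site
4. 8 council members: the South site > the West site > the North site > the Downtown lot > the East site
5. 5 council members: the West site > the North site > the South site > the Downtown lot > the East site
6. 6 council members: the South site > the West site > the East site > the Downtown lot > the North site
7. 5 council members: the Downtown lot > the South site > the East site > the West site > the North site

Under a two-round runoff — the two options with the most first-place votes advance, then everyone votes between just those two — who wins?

Round 1 first-place votes: the East site 4, the South site 14, the North site 4, the Downtown lot 5, the West site 7.
the South site and the West site advance.
Runoff: the South site is preferred to the West site by 19 voters; the West site by 15.
the South site wins the runoff.

the South site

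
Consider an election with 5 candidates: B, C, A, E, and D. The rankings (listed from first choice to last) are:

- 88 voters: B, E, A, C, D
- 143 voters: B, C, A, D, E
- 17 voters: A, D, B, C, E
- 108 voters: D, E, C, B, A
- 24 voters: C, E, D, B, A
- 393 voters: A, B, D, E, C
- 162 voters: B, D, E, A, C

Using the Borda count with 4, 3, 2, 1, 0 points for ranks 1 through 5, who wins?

B

B: 88·4 + 143·4 + 17·2 + 108·1 + 24·1 + 393·3 + 162·4 = 2917
C: 88·1 + 143·3 + 17·1 + 108·2 + 24·4 + 393·0 + 162·0 = 846
A: 88·2 + 143·2 + 17·4 + 108·0 + 24·0 + 393·4 + 162·1 = 2264
E: 88·3 + 143·0 + 17·0 + 108·3 + 24·3 + 393·1 + 162·2 = 1377
D: 88·0 + 143·1 + 17·3 + 108·4 + 24·2 + 393·2 + 162·3 = 1946
B has the highest Borda score (2917).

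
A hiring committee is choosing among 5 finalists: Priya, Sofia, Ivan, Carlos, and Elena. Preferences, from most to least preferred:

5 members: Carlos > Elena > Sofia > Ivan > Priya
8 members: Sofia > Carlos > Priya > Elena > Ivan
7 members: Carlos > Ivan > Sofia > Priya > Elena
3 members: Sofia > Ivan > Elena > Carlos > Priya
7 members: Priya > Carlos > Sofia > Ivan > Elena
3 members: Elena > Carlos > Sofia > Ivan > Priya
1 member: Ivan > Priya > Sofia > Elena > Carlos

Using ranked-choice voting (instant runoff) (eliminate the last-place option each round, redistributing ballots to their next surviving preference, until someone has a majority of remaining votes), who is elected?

Carlos

Round 1: Priya 7, Sofia 11, Ivan 1, Carlos 12, Elena 3. Eliminate Ivan.
Round 2: Priya 8, Sofia 11, Carlos 12, Elena 3. Eliminate Elena.
Round 3: Priya 8, Sofia 11, Carlos 15. Eliminate Priya.
Round 4: Sofia 12, Carlos 22. Carlos has a majority.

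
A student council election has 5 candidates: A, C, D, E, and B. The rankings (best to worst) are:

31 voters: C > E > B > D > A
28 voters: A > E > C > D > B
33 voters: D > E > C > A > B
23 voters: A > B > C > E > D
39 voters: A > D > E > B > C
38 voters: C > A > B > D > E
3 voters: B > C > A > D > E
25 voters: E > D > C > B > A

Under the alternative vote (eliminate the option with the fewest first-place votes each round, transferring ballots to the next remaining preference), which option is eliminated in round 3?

Round 1: A 90, C 69, D 33, E 25, B 3. Eliminate B.
Round 2: A 90, C 72, D 33, E 25. Eliminate E.
Round 3: A 90, C 72, D 58. Eliminate D.

D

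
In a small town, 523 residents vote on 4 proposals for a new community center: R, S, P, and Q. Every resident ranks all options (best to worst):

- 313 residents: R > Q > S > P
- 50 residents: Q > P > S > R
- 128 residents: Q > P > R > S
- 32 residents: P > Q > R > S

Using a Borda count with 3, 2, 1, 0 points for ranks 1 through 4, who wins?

Q

R: 313·3 + 50·0 + 128·1 + 32·1 = 1099
S: 313·1 + 50·1 + 128·0 + 32·0 = 363
P: 313·0 + 50·2 + 128·2 + 32·3 = 452
Q: 313·2 + 50·3 + 128·3 + 32·2 = 1224
Q has the highest Borda score (1224).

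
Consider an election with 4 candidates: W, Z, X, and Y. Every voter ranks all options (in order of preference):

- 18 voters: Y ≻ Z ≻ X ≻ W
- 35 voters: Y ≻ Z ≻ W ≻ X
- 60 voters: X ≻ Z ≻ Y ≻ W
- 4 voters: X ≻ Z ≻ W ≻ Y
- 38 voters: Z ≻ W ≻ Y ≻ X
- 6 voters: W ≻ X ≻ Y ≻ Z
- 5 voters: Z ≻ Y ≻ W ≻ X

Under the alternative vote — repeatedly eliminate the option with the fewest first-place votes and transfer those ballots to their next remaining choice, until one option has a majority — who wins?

Y

Round 1: W 6, Z 43, X 64, Y 53. Eliminate W.
Round 2: Z 43, X 70, Y 53. Eliminate Z.
Round 3: X 70, Y 96. Y has a majority.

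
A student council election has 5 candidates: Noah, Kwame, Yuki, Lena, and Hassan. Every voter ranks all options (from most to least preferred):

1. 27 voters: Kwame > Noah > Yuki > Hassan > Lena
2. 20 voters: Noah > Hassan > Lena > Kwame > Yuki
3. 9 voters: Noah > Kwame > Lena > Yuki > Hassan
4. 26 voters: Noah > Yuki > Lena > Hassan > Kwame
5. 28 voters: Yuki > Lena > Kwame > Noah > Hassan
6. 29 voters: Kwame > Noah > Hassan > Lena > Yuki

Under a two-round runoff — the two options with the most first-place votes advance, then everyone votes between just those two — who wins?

Round 1 first-place votes: Noah 55, Kwame 56, Yuki 28, Lena 0, Hassan 0.
Kwame and Noah advance.
Runoff: Kwame is preferred to Noah by 84 voters; Noah by 55.
Kwame wins the runoff.

Kwame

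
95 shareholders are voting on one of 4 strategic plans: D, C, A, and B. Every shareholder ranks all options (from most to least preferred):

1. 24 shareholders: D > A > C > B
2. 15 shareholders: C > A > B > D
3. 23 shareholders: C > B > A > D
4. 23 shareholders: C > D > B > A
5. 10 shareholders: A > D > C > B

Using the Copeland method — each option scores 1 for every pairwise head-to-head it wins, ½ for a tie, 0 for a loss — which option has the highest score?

D: beats B; loses to C and A → score 1.
C: beats D, A, and B → score 3.
A: beats D and B; loses to C → score 2.
B: loses to D, C, and A → score 0.
C has the best pairwise record.

C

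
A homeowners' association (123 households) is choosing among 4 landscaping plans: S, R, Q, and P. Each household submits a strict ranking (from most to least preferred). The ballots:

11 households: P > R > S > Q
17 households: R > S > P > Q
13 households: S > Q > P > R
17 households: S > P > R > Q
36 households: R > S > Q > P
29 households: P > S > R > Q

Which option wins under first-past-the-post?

R

First-place votes: S 30, R 53, Q 0, P 40.
R has the most first-place votes.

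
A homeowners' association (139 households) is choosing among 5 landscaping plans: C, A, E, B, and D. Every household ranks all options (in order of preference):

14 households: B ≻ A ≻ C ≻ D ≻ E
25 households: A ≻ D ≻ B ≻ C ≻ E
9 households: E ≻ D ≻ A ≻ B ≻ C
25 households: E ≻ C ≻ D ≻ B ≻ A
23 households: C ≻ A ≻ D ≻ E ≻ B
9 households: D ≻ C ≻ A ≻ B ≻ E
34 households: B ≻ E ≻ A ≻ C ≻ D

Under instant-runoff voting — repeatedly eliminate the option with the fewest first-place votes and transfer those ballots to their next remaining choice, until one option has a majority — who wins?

Round 1: C 23, A 25, E 34, B 48, D 9. Eliminate D.
Round 2: C 32, A 25, E 34, B 48. Eliminate A.
Round 3: C 32, E 34, B 73. B has a majority.

B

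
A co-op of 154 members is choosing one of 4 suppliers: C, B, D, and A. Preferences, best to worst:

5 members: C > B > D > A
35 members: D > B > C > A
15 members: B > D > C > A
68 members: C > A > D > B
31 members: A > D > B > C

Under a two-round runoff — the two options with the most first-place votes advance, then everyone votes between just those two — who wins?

D

Round 1 first-place votes: C 73, B 15, D 35, A 31.
C and D advance.
Runoff: C is preferred to D by 73 voters; D by 81.
D wins the runoff.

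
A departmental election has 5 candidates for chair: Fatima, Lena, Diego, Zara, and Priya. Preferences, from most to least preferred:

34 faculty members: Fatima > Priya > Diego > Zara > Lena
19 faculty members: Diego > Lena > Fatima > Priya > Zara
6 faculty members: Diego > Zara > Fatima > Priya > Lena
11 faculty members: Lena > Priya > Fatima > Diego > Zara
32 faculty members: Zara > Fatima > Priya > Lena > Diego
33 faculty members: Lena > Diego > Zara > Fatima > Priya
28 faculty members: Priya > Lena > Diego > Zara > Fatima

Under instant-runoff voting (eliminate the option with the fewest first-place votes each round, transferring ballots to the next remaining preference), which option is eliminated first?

Diego

Round 1: Fatima 34, Lena 44, Diego 25, Zara 32, Priya 28. Eliminate Diego.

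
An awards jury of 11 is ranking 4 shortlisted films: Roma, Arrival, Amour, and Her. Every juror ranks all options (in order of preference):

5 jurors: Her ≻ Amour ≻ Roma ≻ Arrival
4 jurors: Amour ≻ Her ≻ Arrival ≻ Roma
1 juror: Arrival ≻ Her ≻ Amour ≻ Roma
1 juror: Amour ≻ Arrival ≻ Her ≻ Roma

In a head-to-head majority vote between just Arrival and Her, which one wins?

Her

Voters preferring Arrival to Her: 2; preferring Her to Arrival: 9.
Her wins the head-to-head.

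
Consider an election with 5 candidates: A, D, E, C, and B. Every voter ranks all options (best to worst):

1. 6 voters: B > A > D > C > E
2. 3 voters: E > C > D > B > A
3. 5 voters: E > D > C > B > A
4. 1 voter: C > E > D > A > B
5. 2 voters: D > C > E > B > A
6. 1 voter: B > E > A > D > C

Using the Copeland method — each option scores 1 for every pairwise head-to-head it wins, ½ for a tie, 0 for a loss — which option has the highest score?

A: loses to D, E, C, and B → score 0.
D: beats A, C, and B; loses to E → score 3.
E: beats A, D, and B; ties C → score 3.5.
C: beats A and B; ties E; loses to D → score 2.5.
B: beats A; loses to D, E, and C → score 1.
E has the best pairwise record.

E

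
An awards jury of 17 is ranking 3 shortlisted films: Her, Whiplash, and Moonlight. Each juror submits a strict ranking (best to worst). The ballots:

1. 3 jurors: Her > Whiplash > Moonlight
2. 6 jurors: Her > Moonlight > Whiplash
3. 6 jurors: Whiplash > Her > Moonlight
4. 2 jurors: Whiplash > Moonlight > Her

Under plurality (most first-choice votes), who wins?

First-place votes: Her 9, Whiplash 8, Moonlight 0.
Her has the most first-place votes.

Her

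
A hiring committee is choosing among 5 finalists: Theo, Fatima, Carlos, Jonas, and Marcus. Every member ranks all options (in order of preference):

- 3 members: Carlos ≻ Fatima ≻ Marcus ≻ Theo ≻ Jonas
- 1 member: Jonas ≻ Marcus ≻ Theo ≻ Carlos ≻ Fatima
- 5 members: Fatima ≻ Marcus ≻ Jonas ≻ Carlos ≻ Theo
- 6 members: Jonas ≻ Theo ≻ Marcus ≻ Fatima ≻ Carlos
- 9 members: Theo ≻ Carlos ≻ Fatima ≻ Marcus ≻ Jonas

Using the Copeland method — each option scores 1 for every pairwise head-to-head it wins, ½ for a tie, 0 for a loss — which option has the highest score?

Theo: beats Fatima, Carlos, and Marcus; ties Jonas → score 3.5.
Fatima: beats Jonas and Marcus; loses to Theo and Carlos → score 2.
Carlos: beats Fatima; ties Jonas and Marcus; loses to Theo → score 2.
Jonas: ties Theo and Carlos; loses to Fatima and Marcus → score 1.
Marcus: beats Jonas; ties Carlos; loses to Theo and Fatima → score 1.5.
Theo has the best pairwise record.

Theo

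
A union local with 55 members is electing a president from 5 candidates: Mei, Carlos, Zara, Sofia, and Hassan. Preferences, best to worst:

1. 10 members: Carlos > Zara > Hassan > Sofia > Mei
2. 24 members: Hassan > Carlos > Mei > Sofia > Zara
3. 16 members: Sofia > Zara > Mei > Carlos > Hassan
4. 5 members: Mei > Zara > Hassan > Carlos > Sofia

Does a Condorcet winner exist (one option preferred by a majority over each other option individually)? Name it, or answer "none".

none

Checking pairwise contests:
Carlos beats Mei 34–21.
Hassan beats Carlos 29–26.
Mei beats Zara 29–26.
Mei beats Sofia 29–26.
Zara beats Hassan 31–24.
Every option loses at least one head-to-head, so there is no Condorcet winner.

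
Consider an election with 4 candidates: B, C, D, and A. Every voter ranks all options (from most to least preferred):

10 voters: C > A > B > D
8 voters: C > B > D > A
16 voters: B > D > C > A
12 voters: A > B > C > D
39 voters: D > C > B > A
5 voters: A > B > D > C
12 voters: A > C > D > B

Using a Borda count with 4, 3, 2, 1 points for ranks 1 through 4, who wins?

C

B: 10·2 + 8·3 + 16·4 + 12·3 + 39·2 + 5·3 + 12·1 = 249
C: 10·4 + 8·4 + 16·2 + 12·2 + 39·3 + 5·1 + 12·3 = 286
D: 10·1 + 8·2 + 16·3 + 12·1 + 39·4 + 5·2 + 12·2 = 276
A: 10·3 + 8·1 + 16·1 + 12·4 + 39·1 + 5·4 + 12·4 = 209
C has the highest Borda score (286).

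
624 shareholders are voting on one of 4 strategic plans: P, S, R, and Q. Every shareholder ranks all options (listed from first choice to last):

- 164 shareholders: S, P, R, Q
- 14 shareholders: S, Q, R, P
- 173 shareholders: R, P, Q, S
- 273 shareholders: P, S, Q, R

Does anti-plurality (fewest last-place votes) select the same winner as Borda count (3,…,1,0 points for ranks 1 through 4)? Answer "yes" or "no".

yes

Anti-plurality — last-place votes: P 14, S 173, R 273, Q 164. Winner: P.
Borda — scores: P 1493, S 1080, R 697, Q 474. Winner: P.
The two methods agree.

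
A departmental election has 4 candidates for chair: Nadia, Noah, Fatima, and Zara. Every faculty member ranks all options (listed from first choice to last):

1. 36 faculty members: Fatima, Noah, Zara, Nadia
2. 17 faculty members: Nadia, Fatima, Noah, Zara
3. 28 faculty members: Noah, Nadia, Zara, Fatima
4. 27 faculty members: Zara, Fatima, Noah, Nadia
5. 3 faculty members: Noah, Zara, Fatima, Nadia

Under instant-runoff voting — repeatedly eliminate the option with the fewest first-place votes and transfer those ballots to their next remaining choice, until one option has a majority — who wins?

Round 1: Nadia 17, Noah 31, Fatima 36, Zara 27. Eliminate Nadia.
Round 2: Noah 31, Fatima 53, Zara 27. Eliminate Zara.
Round 3: Noah 31, Fatima 80. Fatima has a majority.

Fatima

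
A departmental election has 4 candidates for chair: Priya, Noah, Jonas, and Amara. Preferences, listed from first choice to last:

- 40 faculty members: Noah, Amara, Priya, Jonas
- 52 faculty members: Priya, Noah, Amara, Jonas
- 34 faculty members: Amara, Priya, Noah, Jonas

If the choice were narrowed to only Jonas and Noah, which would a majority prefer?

Noah

Voters preferring Jonas to Noah: 0; preferring Noah to Jonas: 126.
Noah wins the head-to-head.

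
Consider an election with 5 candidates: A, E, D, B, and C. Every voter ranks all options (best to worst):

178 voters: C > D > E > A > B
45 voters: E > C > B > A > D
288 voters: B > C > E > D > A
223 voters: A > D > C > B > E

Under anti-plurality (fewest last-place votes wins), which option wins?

Last-place votes: A 288, E 223, D 45, B 178, C 0.
C is ranked last by the fewest voters, so C wins.

C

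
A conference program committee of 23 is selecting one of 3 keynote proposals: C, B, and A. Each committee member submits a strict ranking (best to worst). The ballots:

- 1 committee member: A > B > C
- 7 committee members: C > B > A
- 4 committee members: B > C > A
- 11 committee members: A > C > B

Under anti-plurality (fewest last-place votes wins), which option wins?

Last-place votes: C 1, B 11, A 11.
C is ranked last by the fewest voters, so C wins.

C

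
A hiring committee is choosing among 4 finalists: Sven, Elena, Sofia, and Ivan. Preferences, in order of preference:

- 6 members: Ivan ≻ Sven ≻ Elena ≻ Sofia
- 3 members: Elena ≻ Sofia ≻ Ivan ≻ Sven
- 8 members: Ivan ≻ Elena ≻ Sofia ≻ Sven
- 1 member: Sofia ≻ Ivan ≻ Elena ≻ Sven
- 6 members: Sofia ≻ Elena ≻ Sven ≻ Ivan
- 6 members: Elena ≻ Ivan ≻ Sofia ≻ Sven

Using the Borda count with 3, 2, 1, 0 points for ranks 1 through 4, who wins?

Elena

Sven: 6·2 + 3·0 + 8·0 + 1·0 + 6·1 + 6·0 = 18
Elena: 6·1 + 3·3 + 8·2 + 1·1 + 6·2 + 6·3 = 62
Sofia: 6·0 + 3·2 + 8·1 + 1·3 + 6·3 + 6·1 = 41
Ivan: 6·3 + 3·1 + 8·3 + 1·2 + 6·0 + 6·2 = 59
Elena has the highest Borda score (62).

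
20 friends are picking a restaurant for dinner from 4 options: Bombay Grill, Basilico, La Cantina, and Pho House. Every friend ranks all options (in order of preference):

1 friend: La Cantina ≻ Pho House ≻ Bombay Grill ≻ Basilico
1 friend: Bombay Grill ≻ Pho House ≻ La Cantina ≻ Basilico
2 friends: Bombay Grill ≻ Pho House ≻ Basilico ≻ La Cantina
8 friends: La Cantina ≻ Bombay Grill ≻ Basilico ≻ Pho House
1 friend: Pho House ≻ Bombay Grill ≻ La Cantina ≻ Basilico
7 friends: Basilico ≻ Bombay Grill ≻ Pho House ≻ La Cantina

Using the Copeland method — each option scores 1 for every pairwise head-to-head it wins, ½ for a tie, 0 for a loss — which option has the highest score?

Bombay Grill: beats Basilico, La Cantina, and Pho House → score 3.
Basilico: beats Pho House; loses to Bombay Grill and La Cantina → score 1.
La Cantina: beats Basilico; loses to Bombay Grill and Pho House → score 1.
Pho House: beats La Cantina; loses to Bombay Grill and Basilico → score 1.
Bombay Grill has the best pairwise record.

Bombay Grill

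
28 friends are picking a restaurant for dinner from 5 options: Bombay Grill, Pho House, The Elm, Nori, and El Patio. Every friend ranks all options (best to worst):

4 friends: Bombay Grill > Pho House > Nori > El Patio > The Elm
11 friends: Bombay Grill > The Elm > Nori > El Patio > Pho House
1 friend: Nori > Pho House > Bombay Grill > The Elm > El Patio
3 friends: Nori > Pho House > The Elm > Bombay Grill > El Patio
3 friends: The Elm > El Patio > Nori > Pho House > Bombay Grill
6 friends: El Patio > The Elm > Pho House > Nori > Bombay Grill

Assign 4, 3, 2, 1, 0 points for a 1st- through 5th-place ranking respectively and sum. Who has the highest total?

The Elm

Bombay Grill: 4·4 + 11·4 + 1·2 + 3·1 + 3·0 + 6·0 = 65
Pho House: 4·3 + 11·0 + 1·3 + 3·3 + 3·1 + 6·2 = 39
The Elm: 4·0 + 11·3 + 1·1 + 3·2 + 3·4 + 6·3 = 70
Nori: 4·2 + 11·2 + 1·4 + 3·4 + 3·2 + 6·1 = 58
El Patio: 4·1 + 11·1 + 1·0 + 3·0 + 3·3 + 6·4 = 48
The Elm has the highest Borda score (70).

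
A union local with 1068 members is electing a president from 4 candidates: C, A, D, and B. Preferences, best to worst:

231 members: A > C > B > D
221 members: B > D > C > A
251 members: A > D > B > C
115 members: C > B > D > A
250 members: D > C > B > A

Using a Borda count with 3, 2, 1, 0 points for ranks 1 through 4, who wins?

C: 231·2 + 221·1 + 251·0 + 115·3 + 250·2 = 1528
A: 231·3 + 221·0 + 251·3 + 115·0 + 250·0 = 1446
D: 231·0 + 221·2 + 251·2 + 115·1 + 250·3 = 1809
B: 231·1 + 221·3 + 251·1 + 115·2 + 250·1 = 1625
D has the highest Borda score (1809).

D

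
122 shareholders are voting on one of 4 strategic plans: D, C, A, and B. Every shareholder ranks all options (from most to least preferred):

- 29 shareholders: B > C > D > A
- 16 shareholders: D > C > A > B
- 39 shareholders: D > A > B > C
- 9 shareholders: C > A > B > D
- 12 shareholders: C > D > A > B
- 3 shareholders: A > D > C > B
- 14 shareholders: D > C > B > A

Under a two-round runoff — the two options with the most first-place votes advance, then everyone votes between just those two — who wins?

D

Round 1 first-place votes: D 69, C 21, A 3, B 29.
D and B advance.
Runoff: D is preferred to B by 84 voters; B by 38.
D wins the runoff.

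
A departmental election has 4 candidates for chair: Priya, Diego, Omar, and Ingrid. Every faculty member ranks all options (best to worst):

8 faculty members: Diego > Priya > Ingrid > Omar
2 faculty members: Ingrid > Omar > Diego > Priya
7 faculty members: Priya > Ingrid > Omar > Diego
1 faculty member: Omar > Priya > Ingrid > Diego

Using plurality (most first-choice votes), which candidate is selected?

First-place votes: Priya 7, Diego 8, Omar 1, Ingrid 2.
Diego has the most first-place votes.

Diego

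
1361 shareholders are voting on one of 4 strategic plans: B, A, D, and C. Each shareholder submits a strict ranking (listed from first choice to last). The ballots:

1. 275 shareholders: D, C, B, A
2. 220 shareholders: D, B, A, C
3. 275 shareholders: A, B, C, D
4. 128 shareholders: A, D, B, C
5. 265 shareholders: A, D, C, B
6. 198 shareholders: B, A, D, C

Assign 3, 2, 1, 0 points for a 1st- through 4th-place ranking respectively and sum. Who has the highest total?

A

B: 275·1 + 220·2 + 275·2 + 128·1 + 265·0 + 198·3 = 1987
A: 275·0 + 220·1 + 275·3 + 128·3 + 265·3 + 198·2 = 2620
D: 275·3 + 220·3 + 275·0 + 128·2 + 265·2 + 198·1 = 2469
C: 275·2 + 220·0 + 275·1 + 128·0 + 265·1 + 198·0 = 1090
A has the highest Borda score (2620).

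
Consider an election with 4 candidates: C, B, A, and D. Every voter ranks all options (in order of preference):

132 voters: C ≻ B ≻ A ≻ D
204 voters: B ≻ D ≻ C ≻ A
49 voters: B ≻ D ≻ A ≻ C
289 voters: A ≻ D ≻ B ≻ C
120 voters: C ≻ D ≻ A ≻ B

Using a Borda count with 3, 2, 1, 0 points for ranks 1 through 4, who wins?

D

C: 132·3 + 204·1 + 49·0 + 289·0 + 120·3 = 960
B: 132·2 + 204·3 + 49·3 + 289·1 + 120·0 = 1312
A: 132·1 + 204·0 + 49·1 + 289·3 + 120·1 = 1168
D: 132·0 + 204·2 + 49·2 + 289·2 + 120·2 = 1324
D has the highest Borda score (1324).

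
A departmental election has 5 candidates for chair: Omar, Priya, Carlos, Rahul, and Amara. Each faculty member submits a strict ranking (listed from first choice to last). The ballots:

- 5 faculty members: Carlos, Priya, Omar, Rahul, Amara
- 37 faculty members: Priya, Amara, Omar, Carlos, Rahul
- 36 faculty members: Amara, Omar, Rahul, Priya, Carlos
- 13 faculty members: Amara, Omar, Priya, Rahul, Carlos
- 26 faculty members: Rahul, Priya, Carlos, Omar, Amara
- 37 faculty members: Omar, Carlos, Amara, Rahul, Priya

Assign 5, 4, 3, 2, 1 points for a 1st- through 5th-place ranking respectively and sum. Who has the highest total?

Omar: 5·3 + 37·3 + 36·4 + 13·4 + 26·2 + 37·5 = 559
Priya: 5·4 + 37·5 + 36·2 + 13·3 + 26·4 + 37·1 = 457
Carlos: 5·5 + 37·2 + 36·1 + 13·1 + 26·3 + 37·4 = 374
Rahul: 5·2 + 37·1 + 36·3 + 13·2 + 26·5 + 37·2 = 385
Amara: 5·1 + 37·4 + 36·5 + 13·5 + 26·1 + 37·3 = 535
Omar has the highest Borda score (559).

Omar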